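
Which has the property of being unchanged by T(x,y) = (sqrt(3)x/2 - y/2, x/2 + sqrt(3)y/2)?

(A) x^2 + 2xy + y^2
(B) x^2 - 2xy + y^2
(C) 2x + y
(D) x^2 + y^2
D

An expression E(x,y) is invariant under T if E(T(x,y)) = E(x,y). Here T(x,y) = (sqrt(3)x/2 - y/2, x/2 + sqrt(3)y/2).
Substitute the transformed coordinates into each option and compare with the original:
(A) x^2 + 2xy + y^2  ->  (sqrt(3)x/2 - y/2)^2 + 2(sqrt(3)x/2 - y/2)(x/2 + sqrt(3)y/2) + (x/2 + sqrt(3)y/2)^2 = sqrt(3)x^2/2 + x^2 + xy - sqrt(3)y^2/2 + y^2   [differs from x^2 + 2xy + y^2: not invariant]
(B) x^2 - 2xy + y^2  ->  (sqrt(3)x/2 - y/2)^2 - 2(sqrt(3)x/2 - y/2)(x/2 + sqrt(3)y/2) + (x/2 + sqrt(3)y/2)^2 = -sqrt(3)x^2/2 + x^2 - xy + sqrt(3)y^2/2 + y^2   [differs from x^2 - 2xy + y^2: not invariant]
(C) 2x + y  ->  2(sqrt(3)x/2 - y/2) + (x/2 + sqrt(3)y/2) = x/2 + sqrt(3)x - y + sqrt(3)y/2   [differs from 2x + y: not invariant]
(D) x^2 + y^2  ->  (sqrt(3)x/2 - y/2)^2 + (x/2 + sqrt(3)y/2)^2 = x^2 + y^2   [equals x^2 + y^2: invariant]

Only option (D), x^2 + y^2, is unchanged by the transformation.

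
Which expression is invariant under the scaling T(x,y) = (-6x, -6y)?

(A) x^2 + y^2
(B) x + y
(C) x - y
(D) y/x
D

Under the uniform scaling T(x,y) = (-6x, -6y):
Substitute the transformed coordinates into each option and compare with the original:
(A) x^2 + y^2  ->  (-6x)^2 + (-6y)^2 = 36x^2 + 36y^2   [differs from x^2 + y^2: not invariant]
(B) x + y  ->  (-6x) + (-6y) = -6x - 6y   [differs from x + y: not invariant]
(C) x - y  ->  (-6x) - (-6y) = -6x + 6y   [differs from x - y: not invariant]
(D) y/x  ->  (-6y)/(-6x) = y/x   [equals y/x: invariant]

Only option (D), y/x, is unchanged by the transformation.
The common factor -6 cancels in a ratio of coordinates, while sums, products and sums of squares pick up factors of -6 or 36.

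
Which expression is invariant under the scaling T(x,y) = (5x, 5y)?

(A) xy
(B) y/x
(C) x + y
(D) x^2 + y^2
B

Under the uniform scaling T(x,y) = (5x, 5y):
Substitute the transformed coordinates into each option and compare with the original:
(A) xy  ->  (5x)(5y) = 25xy   [differs from xy: not invariant]
(B) y/x  ->  (5y)/(5x) = y/x   [equals y/x: invariant]
(C) x + y  ->  (5x) + (5y) = 5x + 5y   [differs from x + y: not invariant]
(D) x^2 + y^2  ->  (5x)^2 + (5y)^2 = 25x^2 + 25y^2   [differs from x^2 + y^2: not invariant]

Only option (B), y/x, is unchanged by the transformation.
The common factor 5 cancels in a ratio of coordinates, while sums, products and sums of squares pick up factors of 5 or 25.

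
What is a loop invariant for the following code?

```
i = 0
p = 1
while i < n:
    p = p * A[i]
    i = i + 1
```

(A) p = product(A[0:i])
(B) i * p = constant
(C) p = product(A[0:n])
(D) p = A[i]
A

A loop invariant must hold before the first iteration and be re-established by every execution of the body.

(A) p = product(A[0:i]): Initially i = 0 and p = 1 = product of the empty slice A[0:0]. If p = product(A[0:i]) holds at the top of an iteration, the body sets p to product(A[0:i]) * A[i] = product(A[0:i+1]) and then i to i+1, so the property is restored. At exit i = n, giving p = product(A[0:n]).

The other options fail:
(B) i * p = constant: initially i * p = 0, but after one iteration it is 1 * A[0], which is nonzero in general.
(C) p = product(A[0:n]): false before the loop (p = 1, not the full product) -- it only becomes true at exit.
(D) p = A[i]: after the first iteration p = A[0] but i = 1; in general p is a product of several elements, not a single one.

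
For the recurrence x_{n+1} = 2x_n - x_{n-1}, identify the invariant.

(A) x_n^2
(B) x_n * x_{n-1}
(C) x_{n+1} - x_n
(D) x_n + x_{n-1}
C

For the recurrence x_{n+1} = 2x_n - x_{n-1}:

If x_{n+1} = 2x_n - x_{n-1}, then:
x_{n+1} - x_n = x_n - x_{n-1}
The first difference is constant throughout the sequence.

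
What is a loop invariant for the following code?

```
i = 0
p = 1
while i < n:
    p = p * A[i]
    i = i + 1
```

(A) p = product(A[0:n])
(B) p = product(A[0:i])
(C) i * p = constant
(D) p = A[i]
B

A loop invariant must hold before the first iteration and be re-established by every execution of the body.

(B) p = product(A[0:i]): Initially i = 0 and p = 1 = product of the empty slice A[0:0]. If p = product(A[0:i]) holds at the top of an iteration, the body sets p to product(A[0:i]) * A[i] = product(A[0:i+1]) and then i to i+1, so the property is restored. At exit i = n, giving p = product(A[0:n]).

The other options fail:
(A) p = product(A[0:n]): false before the loop (p = 1, not the full product) -- it only becomes true at exit.
(C) i * p = constant: initially i * p = 0, but after one iteration it is 1 * A[0], which is nonzero in general.
(D) p = A[i]: after the first iteration p = A[0] but i = 1; in general p is a product of several elements, not a single one.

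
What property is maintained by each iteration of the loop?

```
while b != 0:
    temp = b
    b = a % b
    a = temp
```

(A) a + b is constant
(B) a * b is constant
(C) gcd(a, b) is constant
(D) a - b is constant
C

A loop invariant must hold before the first iteration and be re-established by every execution of the body.

(C) gcd(a, b) is constant: One iteration replaces (a, b) by (b, a mod b). Since a mod b = a - q*b for an integer q, any common divisor of a and b divides b and a mod b, and conversely; hence gcd(b, a mod b) = gcd(a, b). For instance (24, 7) -> (7, 3) keeps gcd = 1. At exit b = 0 and a = gcd of the original inputs.

The other options fail:
(A) a + b is constant: e.g. (a, b) = (24, 7) -> (7, 3): the sum goes from 31 to 10.
(B) a * b is constant: e.g. (a, b) = (24, 7) -> (7, 3): the product goes from 168 to 21.
(D) a - b is constant: e.g. (a, b) = (24, 7) -> (7, 3): the difference goes from 17 to 4.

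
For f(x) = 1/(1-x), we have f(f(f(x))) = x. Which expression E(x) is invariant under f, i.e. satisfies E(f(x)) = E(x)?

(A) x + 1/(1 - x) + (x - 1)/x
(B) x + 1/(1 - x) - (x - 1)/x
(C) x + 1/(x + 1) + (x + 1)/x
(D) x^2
A

Replace x by f(x) = 1/(1 - x) in each option and simplify. As a quick numerical cross-check, also compare E(5) with E(f(5)) = E(-1/4).

(A) x + 1/(1 - x) + (x - 1)/x  ->  (1/(1 - x)) + 1/(1 - (1/(1 - x))) + ((1/(1 - x)) - 1)/(1/(1 - x)), which simplifies back to x + 1/(1 - x) + (x - 1)/x; check: E(5) = 111/20, E(-1/4) = 111/20.   [invariant]
(B) x + 1/(1 - x) - (x - 1)/x  ->  (1/(1 - x)) + 1/(1 - (1/(1 - x))) - ((1/(1 - x)) - 1)/(1/(1 - x)) = (x^2(1 - x) - x + (x - 1)^2)/(x(x - 1)); check: E(5) = 79/20 but E(-1/4) = -89/20.   [not invariant]
(C) x + 1/(x + 1) + (x + 1)/x  ->  (1/(1 - x)) + 1/((1/(1 - x)) + 1) + ((1/(1 - x)) + 1)/(1/(1 - x)) = (-x^3 + 6x^2 - 11x + 7)/(x^2 - 3x + 2); check: E(5) = 191/30 but E(-1/4) = -23/12.   [not invariant]
(D) x^2  ->  (1/(1 - x))^2 = (x - 1)^(-2); check: E(5) = 25 but E(-1/4) = 1/16.   [not invariant]

Only (A) is unchanged. Indeed f(f(x)) = 1/(1 - 1/(1-x)) = (1-x)/(-x) = (x-1)/x, so E(x) = x + f(x) + f(f(x)) is the sum over the whole 3-cycle; applying f just permutes the three terms cyclically (x -> f(x) -> f(f(x)) -> x), leaving the sum unchanged.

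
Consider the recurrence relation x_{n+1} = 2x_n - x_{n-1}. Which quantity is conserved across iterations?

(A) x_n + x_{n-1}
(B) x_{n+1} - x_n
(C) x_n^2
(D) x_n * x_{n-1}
B

For the recurrence x_{n+1} = 2x_n - x_{n-1}:

If x_{n+1} = 2x_n - x_{n-1}, then:
x_{n+1} - x_n = x_n - x_{n-1}
The first difference is constant throughout the sequence.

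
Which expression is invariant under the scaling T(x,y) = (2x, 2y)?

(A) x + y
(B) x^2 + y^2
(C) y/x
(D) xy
C

Under the uniform scaling T(x,y) = (2x, 2y):
Substitute the transformed coordinates into each option and compare with the original:
(A) x + y  ->  (2x) + (2y) = 2x + 2y   [differs from x + y: not invariant]
(B) x^2 + y^2  ->  (2x)^2 + (2y)^2 = 4x^2 + 4y^2   [differs from x^2 + y^2: not invariant]
(C) y/x  ->  (2y)/(2x) = y/x   [equals y/x: invariant]
(D) xy  ->  (2x)(2y) = 4xy   [differs from xy: not invariant]

Only option (C), y/x, is unchanged by the transformation.
The common factor 2 cancels in a ratio of coordinates, while sums, products and sums of squares pick up factors of 2 or 4.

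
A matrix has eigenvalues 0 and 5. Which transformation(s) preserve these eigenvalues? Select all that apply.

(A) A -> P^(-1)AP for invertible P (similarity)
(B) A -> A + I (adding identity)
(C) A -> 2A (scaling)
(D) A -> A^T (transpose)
A and D

Eigenvalues are preserved by:
1. Similarity transformations: A -> P^(-1)AP (same characteristic polynomial)
2. Transpose: A^T has the same eigenvalues as A

Eigenvalues are NOT preserved by:
- Adding identity: eigenvalues become 0+1, 5+1
- Scaling: eigenvalues become 0, 10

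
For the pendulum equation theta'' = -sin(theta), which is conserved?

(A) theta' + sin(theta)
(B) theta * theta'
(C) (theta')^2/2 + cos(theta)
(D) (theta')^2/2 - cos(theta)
D

A first integral I satisfies dI/dt = 0 along every solution. Differentiate each option and use the equation of motion:
(A) d/dt[theta' + sin(theta)] = theta'' + cos(theta) theta' = -sin(theta) + theta' cos(theta), not identically 0
(B) d/dt[theta * theta'] = (theta')^2 + theta theta'' = (theta')^2 - theta sin(theta), not identically 0
(C) d/dt[(theta')^2/2 + cos(theta)] = theta' theta'' - sin(theta) theta' = -2 theta' sin(theta), not identically 0
(D) d/dt[(theta')^2/2 - cos(theta)] = theta' theta'' + sin(theta) theta' = theta'(-sin(theta)) + theta' sin(theta) = 0

Only (D) has zero time-derivative. This is the total energy: kinetic (theta')^2/2 plus potential -cos(theta).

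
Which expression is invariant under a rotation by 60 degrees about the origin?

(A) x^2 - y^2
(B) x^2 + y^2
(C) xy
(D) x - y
B

A rotation by 60 degrees sends (x, y) to (x/2 - sqrt(3)y/2, sqrt(3)x/2 + y/2).
Substitute the transformed coordinates into each option and compare with the original:
(A) x^2 - y^2  ->  (x/2 - sqrt(3)y/2)^2 - (sqrt(3)x/2 + y/2)^2 = -x^2/2 - sqrt(3)xy + y^2/2   [differs from x^2 - y^2: not invariant]
(B) x^2 + y^2  ->  (x/2 - sqrt(3)y/2)^2 + (sqrt(3)x/2 + y/2)^2 = x^2 + y^2   [equals x^2 + y^2: invariant]
(C) xy  ->  (x/2 - sqrt(3)y/2)(sqrt(3)x/2 + y/2) = sqrt(3)x^2/4 - xy/2 - sqrt(3)y^2/4   [differs from xy: not invariant]
(D) x - y  ->  (x/2 - sqrt(3)y/2) - (sqrt(3)x/2 + y/2) = -sqrt(3)x/2 + x/2 - sqrt(3)y/2 - y/2   [differs from x - y: not invariant]

Only option (B), x^2 + y^2, is unchanged by the transformation.
Geometrically, x^2 + y^2 is the squared distance from the origin, which every rotation about the origin preserves.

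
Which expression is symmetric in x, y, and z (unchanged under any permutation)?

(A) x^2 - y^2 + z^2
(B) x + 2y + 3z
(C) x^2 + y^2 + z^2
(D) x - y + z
C

A symmetric expression is unchanged when the variables are permuted; here the transformation to test is the swap (x, y) -> (y, x).
A symmetric expression must survive every permutation; the single swap x <-> y already eliminates the distractors, and the keyed expression is also unchanged by x <-> z and y <-> z (each variable enters it in exactly the same way).
Substitute the transformed coordinates into each option and compare with the original:
(A) x^2 - y^2 + z^2  ->  (y)^2 - (x)^2 + z^2 = -x^2 + y^2 + z^2   [differs from x^2 - y^2 + z^2: not invariant]
(B) x + 2y + 3z  ->  (y) + 2(x) + 3z = 2x + y + 3z   [differs from x + 2y + 3z: not invariant]
(C) x^2 + y^2 + z^2  ->  (y)^2 + (x)^2 + z^2 = x^2 + y^2 + z^2   [equals x^2 + y^2 + z^2: invariant]
(D) x - y + z  ->  (y) - (x) + z = -x + y + z   [differs from x - y + z: not invariant]

Only option (C), x^2 + y^2 + z^2, is unchanged by the transformation.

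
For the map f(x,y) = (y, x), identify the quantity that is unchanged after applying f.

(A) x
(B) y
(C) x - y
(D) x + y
D

For f(x,y) = (y, x):
After applying f: x' = y, y' = x. So x' + y' = y + x = x + y.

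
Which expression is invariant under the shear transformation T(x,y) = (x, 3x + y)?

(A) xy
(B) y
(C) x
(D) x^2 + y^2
C

Under the shear T(x,y) = (x, 3x + y):
Substitute the transformed coordinates into each option and compare with the original:
(A) xy  ->  (x)(3x + y) = 3x^2 + xy   [differs from xy: not invariant]
(B) y  ->  (3x + y) = 3x + y   [differs from y: not invariant]
(C) x  ->  (x) = x   [equals x: invariant]
(D) x^2 + y^2  ->  (x)^2 + (3x + y)^2 = 10x^2 + 6xy + y^2   [differs from x^2 + y^2: not invariant]

Only option (C), x, is unchanged by the transformation.
A vertical shear moves points parallel to the y-axis, so the x-coordinate (and any function of x alone) is unchanged.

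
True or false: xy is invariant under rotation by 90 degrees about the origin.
False

Applying rotation by 90 degrees: x' = x*cos(90 degrees) - y*sin(90 degrees) = -y, y' = x*sin(90 degrees) + y*cos(90 degrees) = x

Substituting into xy:
(-y)(x)
= -xy

This differs from the original expression xy, so it is NOT invariant.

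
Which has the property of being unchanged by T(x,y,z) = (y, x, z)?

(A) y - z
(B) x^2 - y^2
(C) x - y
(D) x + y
D

Apply T(x,y,z) = (y, x, z) to each option, i.e. replace (x, y, z) by the transformed coordinates.
Substitute the transformed coordinates into each option and compare with the original:
(A) y - z  ->  (x) - (z) = x - z   [differs from y - z: not invariant]
(B) x^2 - y^2  ->  (y)^2 - (x)^2 = -x^2 + y^2   [differs from x^2 - y^2: not invariant]
(C) x - y  ->  (y) - (x) = -x + y   [differs from x - y: not invariant]
(D) x + y  ->  (y) + (x) = x + y   [equals x + y: invariant]

Only option (D), x + y, is unchanged by the transformation.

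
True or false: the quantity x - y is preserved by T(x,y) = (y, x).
False

Substitute T(x,y) = (y, x) into the expression and compare with the original.

Original: x - y
After applying T: (y) - (x) = -x + y

This differs from the original x - y (difference: -2x + 2y), so the expression is NOT invariant.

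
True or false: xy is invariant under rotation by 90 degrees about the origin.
False

Applying rotation by 90 degrees: x' = x*cos(90 degrees) - y*sin(90 degrees) = -y, y' = x*sin(90 degrees) + y*cos(90 degrees) = x

Substituting into xy:
(-y)(x)
= -xy

This differs from the original expression xy, so it is NOT invariant.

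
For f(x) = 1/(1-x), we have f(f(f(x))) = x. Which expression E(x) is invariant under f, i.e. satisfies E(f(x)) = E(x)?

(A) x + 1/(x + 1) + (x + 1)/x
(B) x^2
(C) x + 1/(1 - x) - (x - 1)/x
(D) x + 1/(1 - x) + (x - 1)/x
D

Replace x by f(x) = 1/(1 - x) in each option and simplify. As a quick numerical cross-check, also compare E(3) with E(f(3)) = E(-1/2).

(A) x + 1/(x + 1) + (x + 1)/x  ->  (1/(1 - x)) + 1/((1/(1 - x)) + 1) + ((1/(1 - x)) + 1)/(1/(1 - x)) = (-x^3 + 6x^2 - 11x + 7)/(x^2 - 3x + 2); check: E(3) = 55/12 but E(-1/2) = 1/2.   [not invariant]
(B) x^2  ->  (1/(1 - x))^2 = (x - 1)^(-2); check: E(3) = 9 but E(-1/2) = 1/4.   [not invariant]
(C) x + 1/(1 - x) - (x - 1)/x  ->  (1/(1 - x)) + 1/(1 - (1/(1 - x))) - ((1/(1 - x)) - 1)/(1/(1 - x)) = (x^2(1 - x) - x + (x - 1)^2)/(x(x - 1)); check: E(3) = 11/6 but E(-1/2) = -17/6.   [not invariant]
(D) x + 1/(1 - x) + (x - 1)/x  ->  (1/(1 - x)) + 1/(1 - (1/(1 - x))) + ((1/(1 - x)) - 1)/(1/(1 - x)), which simplifies back to x + 1/(1 - x) + (x - 1)/x; check: E(3) = 19/6, E(-1/2) = 19/6.   [invariant]

Only (D) is unchanged. Indeed f(f(x)) = 1/(1 - 1/(1-x)) = (1-x)/(-x) = (x-1)/x, so E(x) = x + f(x) + f(f(x)) is the sum over the whole 3-cycle; applying f just permutes the three terms cyclically (x -> f(x) -> f(f(x)) -> x), leaving the sum unchanged.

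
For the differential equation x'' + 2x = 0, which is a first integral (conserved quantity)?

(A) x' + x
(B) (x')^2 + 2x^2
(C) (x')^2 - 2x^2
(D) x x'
B

A first integral I satisfies dI/dt = 0 along every solution. Differentiate each option and use the equation of motion:
(A) d/dt[x' + x] = x'' + x' = -2x + x', not identically 0
(B) d/dt[(x')^2 + 2x^2] = 2x'x'' + 4x x' = 2x'(-2x) + 4x x' = 0
(C) d/dt[(x')^2 - 2x^2] = 2x'x'' - 4x x' = -8x x', not identically 0
(D) d/dt[x x'] = (x')^2 + x x'' = (x')^2 - 2x^2, not identically 0

Only (B) has zero time-derivative. So the energy-like quantity (x')^2 + 2x^2 is the first integral.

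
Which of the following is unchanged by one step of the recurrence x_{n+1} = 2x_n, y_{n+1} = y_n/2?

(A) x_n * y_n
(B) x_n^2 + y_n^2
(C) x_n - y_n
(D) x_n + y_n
A

For the recurrence x_{n+1} = 2x_n, y_{n+1} = y_n/2:

x_{n+1} * y_{n+1} = (2x_n) * (y_n/2) = x_n * y_n
The product is conserved.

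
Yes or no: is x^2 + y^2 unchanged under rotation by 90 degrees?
Yes

Applying rotation by 90 degrees: x' = x*cos(90 degrees) - y*sin(90 degrees) = -y, y' = x*sin(90 degrees) + y*cos(90 degrees) = x

Substituting into x^2 + y^2:
(-y)^2 + (x)^2
= x^2 + y^2

This equals the original expression x^2 + y^2, so it IS invariant.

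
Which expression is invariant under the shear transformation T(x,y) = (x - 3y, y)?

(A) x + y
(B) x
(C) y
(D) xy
C

Under the shear T(x,y) = (x - 3y, y):
Substitute the transformed coordinates into each option and compare with the original:
(A) x + y  ->  (x - 3y) + (y) = x - 2y   [differs from x + y: not invariant]
(B) x  ->  (x - 3y) = x - 3y   [differs from x: not invariant]
(C) y  ->  (y) = y   [equals y: invariant]
(D) xy  ->  (x - 3y)(y) = xy - 3y^2   [differs from xy: not invariant]

Only option (C), y, is unchanged by the transformation.
A horizontal shear moves points parallel to the x-axis, so the y-coordinate (and any function of y alone) is unchanged.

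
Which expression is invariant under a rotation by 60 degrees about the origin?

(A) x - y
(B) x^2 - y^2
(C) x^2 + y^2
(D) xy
C

A rotation by 60 degrees sends (x, y) to (x/2 - sqrt(3)y/2, sqrt(3)x/2 + y/2).
Substitute the transformed coordinates into each option and compare with the original:
(A) x - y  ->  (x/2 - sqrt(3)y/2) - (sqrt(3)x/2 + y/2) = -sqrt(3)x/2 + x/2 - sqrt(3)y/2 - y/2   [differs from x - y: not invariant]
(B) x^2 - y^2  ->  (x/2 - sqrt(3)y/2)^2 - (sqrt(3)x/2 + y/2)^2 = -x^2/2 - sqrt(3)xy + y^2/2   [differs from x^2 - y^2: not invariant]
(C) x^2 + y^2  ->  (x/2 - sqrt(3)y/2)^2 + (sqrt(3)x/2 + y/2)^2 = x^2 + y^2   [equals x^2 + y^2: invariant]
(D) xy  ->  (x/2 - sqrt(3)y/2)(sqrt(3)x/2 + y/2) = sqrt(3)x^2/4 - xy/2 - sqrt(3)y^2/4   [differs from xy: not invariant]

Only option (C), x^2 + y^2, is unchanged by the transformation.
Geometrically, x^2 + y^2 is the squared distance from the origin, which every rotation about the origin preserves.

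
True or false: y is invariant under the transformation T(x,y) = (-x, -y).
False

Substitute T(x,y) = (-x, -y) into the expression and compare with the original.

Original: y
After applying T: (-y) = -y

This differs from the original y (difference: -2y), so the expression is NOT invariant.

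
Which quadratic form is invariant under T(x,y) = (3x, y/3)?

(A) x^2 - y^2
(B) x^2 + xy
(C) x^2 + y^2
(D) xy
D

T multiplies x by 3 and divides y by 3.
Substitute the transformed coordinates into each option and compare with the original:
(A) x^2 - y^2  ->  (3x)^2 - (y/3)^2 = 9x^2 - y^2/9   [differs from x^2 - y^2: not invariant]
(B) x^2 + xy  ->  (3x)^2 + (3x)(y/3) = 9x^2 + xy   [differs from x^2 + xy: not invariant]
(C) x^2 + y^2  ->  (3x)^2 + (y/3)^2 = 9x^2 + y^2/9   [differs from x^2 + y^2: not invariant]
(D) xy  ->  (3x)(y/3) = xy   [equals xy: invariant]

Only option (D), xy, is unchanged by the transformation.
The factors 3 and 1/3 cancel only in the pure product xy.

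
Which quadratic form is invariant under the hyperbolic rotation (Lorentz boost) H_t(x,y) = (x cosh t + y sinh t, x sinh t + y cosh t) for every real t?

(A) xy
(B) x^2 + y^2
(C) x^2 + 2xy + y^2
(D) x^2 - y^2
D

Write x' = x cosh t + y sinh t, y' = x sinh t + y cosh t and substitute into each option:
(A) xy: (x cosh t + y sinh t)(x sinh t + y cosh t) = xy(cosh^2 t + sinh^2 t) + (x^2 + y^2) sinh t cosh t = xy cosh 2t + (x^2 + y^2)(sinh 2t)/2   [not invariant for t != 0]
(B) x^2 + y^2: (x cosh t + y sinh t)^2 + (x sinh t + y cosh t)^2 = (x^2 + y^2)(cosh^2 t + sinh^2 t) + 4xy sinh t cosh t = (x^2 + y^2) cosh 2t + 2xy sinh 2t   [not invariant for t != 0]
(C) x^2 + 2xy + y^2: (x' + y')^2 with x' + y' = (x + y)(cosh t + sinh t) = (x + y)e^t, so it becomes (x + y)^2 e^(2t)   [not invariant for t != 0]
(D) x^2 - y^2: (x cosh t + y sinh t)^2 - (x sinh t + y cosh t)^2 = x^2(cosh^2 t - sinh^2 t) + 2xy(cosh t sinh t - sinh t cosh t) + y^2(sinh^2 t - cosh^2 t) = x^2 - y^2   [invariant, using cosh^2 t - sinh^2 t = 1]

Only (D) x^2 - y^2 is unchanged; it is the Minkowski form preserved by Lorentz boosts, just as x^2 + y^2 is preserved by ordinary rotations.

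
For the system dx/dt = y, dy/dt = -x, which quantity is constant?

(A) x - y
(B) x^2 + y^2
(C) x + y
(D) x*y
B

A first integral I satisfies dI/dt = 0 along every solution. Differentiate each option and use the equation of motion:
(A) d/dt[x - y] = y - (-x) = x + y, not identically 0
(B) d/dt[x^2 + y^2] = 2x*dx/dt + 2y*dy/dt = 2x*y + 2y*(-x) = 0
(C) d/dt[x + y] = y + (-x) = y - x, not identically 0
(D) d/dt[x*y] = (dx/dt)y + x(dy/dt) = y^2 - x^2, not identically 0

Only (B) has zero time-derivative. So x^2 + y^2 (the squared radius; trajectories are circles) is the conserved quantity.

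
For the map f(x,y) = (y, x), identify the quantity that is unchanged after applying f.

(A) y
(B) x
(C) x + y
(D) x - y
C

For f(x,y) = (y, x):
After applying f: x' = y, y' = x. So x' + y' = y + x = x + y.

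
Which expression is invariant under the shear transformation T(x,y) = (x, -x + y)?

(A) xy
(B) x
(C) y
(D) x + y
B

Under the shear T(x,y) = (x, -x + y):
Substitute the transformed coordinates into each option and compare with the original:
(A) xy  ->  (x)(-x + y) = -x^2 + xy   [differs from xy: not invariant]
(B) x  ->  (x) = x   [equals x: invariant]
(C) y  ->  (-x + y) = -x + y   [differs from y: not invariant]
(D) x + y  ->  (x) + (-x + y) = y   [differs from x + y: not invariant]

Only option (B), x, is unchanged by the transformation.
A vertical shear moves points parallel to the y-axis, so the x-coordinate (and any function of x alone) is unchanged.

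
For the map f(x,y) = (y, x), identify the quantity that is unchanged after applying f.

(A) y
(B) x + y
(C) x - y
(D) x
B

For f(x,y) = (y, x):
After applying f: x' = y, y' = x. So x' + y' = y + x = x + y.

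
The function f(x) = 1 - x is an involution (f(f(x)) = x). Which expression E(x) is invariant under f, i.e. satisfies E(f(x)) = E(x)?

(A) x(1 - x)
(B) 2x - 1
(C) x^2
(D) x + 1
A

Replace x by f(x) = 1 - x in each option and simplify. As a quick numerical cross-check, also compare E(4) with E(f(4)) = E(-3).

(A) x(1 - x)  ->  (1 - x)(1 - (1 - x)), which simplifies back to x(1 - x); check: E(4) = -12, E(-3) = -12.   [invariant]
(B) 2x - 1  ->  2(1 - x) - 1 = 1 - 2x; check: E(4) = 7 but E(-3) = -7.   [not invariant]
(C) x^2  ->  (1 - x)^2 = (x - 1)^2; check: E(4) = 16 but E(-3) = 9.   [not invariant]
(D) x + 1  ->  (1 - x) + 1 = 2 - x; check: E(4) = 5 but E(-3) = -2.   [not invariant]

Only (A) is unchanged. E is symmetric under swapping x with f(x) = 1 - x, which is exactly what an involution does.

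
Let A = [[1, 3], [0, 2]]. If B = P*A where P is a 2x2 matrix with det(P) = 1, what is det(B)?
2

By the multiplicative property of determinants, det(B) = det(P*A) = det(P) * det(A) = det(A),
so the determinant is invariant under multiplication by any determinant-1 matrix; we just need det(A).

det(A) = (1)(2) - (3)(0) = 2 - 0 = 2

Therefore det(B) = 1 * 2 = 2.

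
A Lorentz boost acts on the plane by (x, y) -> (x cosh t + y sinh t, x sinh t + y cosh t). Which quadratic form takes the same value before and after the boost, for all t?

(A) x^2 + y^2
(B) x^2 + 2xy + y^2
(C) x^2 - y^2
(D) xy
C

Write x' = x cosh t + y sinh t, y' = x sinh t + y cosh t and substitute into each option:
(A) x^2 + y^2: (x cosh t + y sinh t)^2 + (x sinh t + y cosh t)^2 = (x^2 + y^2)(cosh^2 t + sinh^2 t) + 4xy sinh t cosh t = (x^2 + y^2) cosh 2t + 2xy sinh 2t   [not invariant for t != 0]
(B) x^2 + 2xy + y^2: (x' + y')^2 with x' + y' = (x + y)(cosh t + sinh t) = (x + y)e^t, so it becomes (x + y)^2 e^(2t)   [not invariant for t != 0]
(C) x^2 - y^2: (x cosh t + y sinh t)^2 - (x sinh t + y cosh t)^2 = x^2(cosh^2 t - sinh^2 t) + 2xy(cosh t sinh t - sinh t cosh t) + y^2(sinh^2 t - cosh^2 t) = x^2 - y^2   [invariant, using cosh^2 t - sinh^2 t = 1]
(D) xy: (x cosh t + y sinh t)(x sinh t + y cosh t) = xy(cosh^2 t + sinh^2 t) + (x^2 + y^2) sinh t cosh t = xy cosh 2t + (x^2 + y^2)(sinh 2t)/2   [not invariant for t != 0]

Only (C) x^2 - y^2 is unchanged; it is the Minkowski form preserved by Lorentz boosts, just as x^2 + y^2 is preserved by ordinary rotations.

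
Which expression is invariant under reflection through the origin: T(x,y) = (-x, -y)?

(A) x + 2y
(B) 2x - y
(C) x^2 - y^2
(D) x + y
C

The map is reflection through the origin: T(x,y) = (-x, -y).
Substitute the transformed coordinates into each option and compare with the original:
(A) x + 2y  ->  (-x) + 2(-y) = -x - 2y   [differs from x + 2y: not invariant]
(B) 2x - y  ->  2(-x) - (-y) = -2x + y   [differs from 2x - y: not invariant]
(C) x^2 - y^2  ->  (-x)^2 - (-y)^2 = x^2 - y^2   [equals x^2 - y^2: invariant]
(D) x + y  ->  (-x) + (-y) = -x - y   [differs from x + y: not invariant]

Only option (C), x^2 - y^2, is unchanged by the transformation.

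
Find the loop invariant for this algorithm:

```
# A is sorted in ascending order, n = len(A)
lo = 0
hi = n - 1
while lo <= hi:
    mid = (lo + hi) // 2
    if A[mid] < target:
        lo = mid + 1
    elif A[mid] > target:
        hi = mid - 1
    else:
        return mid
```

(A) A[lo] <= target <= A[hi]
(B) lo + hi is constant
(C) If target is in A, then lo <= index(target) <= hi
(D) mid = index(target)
C

A loop invariant must hold before the first iteration and be re-established by every execution of the body.

(C) If target is in A, then lo <= index(target) <= hi: Before the loop [lo, hi] = [0, n-1] covers every index. When A[mid] < target, sortedness puts target strictly to the right of mid, so setting lo = mid + 1 keeps index(target) in [lo, hi]; symmetrically for hi = mid - 1. Hence 'if target is in A then lo <= index(target) <= hi' holds after every iteration, and when lo > hi it proves target is absent.

The other options fail:
(A) A[lo] <= target <= A[hi]: fails when target is not in A (e.g. target < A[0] already violates it before the loop), so it is not maintained in general.
(B) lo + hi is constant: each iteration moves exactly one of lo, hi, so lo + hi changes (e.g. 0 + (n-1) becomes (mid+1) + (n-1)).
(D) mid = index(target): mid is just the current probe; it equals index(target) only on the iteration that returns.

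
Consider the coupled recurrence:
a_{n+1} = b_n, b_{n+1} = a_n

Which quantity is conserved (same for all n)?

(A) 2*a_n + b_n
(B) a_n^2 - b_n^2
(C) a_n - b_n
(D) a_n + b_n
D

Replace a_n by a_{n+1} = b_n and b_n by b_{n+1} = a_n in each option and simplify:
(A) 2*a_n + b_n  ->  2*(b_n) + (a_n) = a_n + 2*b_n   [not conserved]
(B) a_n^2 - b_n^2  ->  (b_n)^2 - (a_n)^2 = -a_n^2 + b_n^2   [not conserved]
(C) a_n - b_n  ->  (b_n) - (a_n) = -a_n + b_n   [not conserved]
(D) a_n + b_n  ->  (b_n) + (a_n) = a_n + b_n   [conserved]

Only (D) a_n + b_n returns to itself after one step, so it is the conserved quantity.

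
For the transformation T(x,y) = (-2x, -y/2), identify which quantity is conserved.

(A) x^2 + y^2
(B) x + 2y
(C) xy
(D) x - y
C

An expression E(x,y) is invariant under T if E(T(x,y)) = E(x,y). Here T(x,y) = (-2x, -y/2).
Substitute the transformed coordinates into each option and compare with the original:
(A) x^2 + y^2  ->  (-2x)^2 + (-y/2)^2 = 4x^2 + y^2/4   [differs from x^2 + y^2: not invariant]
(B) x + 2y  ->  (-2x) + 2(-y/2) = -2x - y   [differs from x + 2y: not invariant]
(C) xy  ->  (-2x)(-y/2) = xy   [equals xy: invariant]
(D) x - y  ->  (-2x) - (-y/2) = -2x + y/2   [differs from x - y: not invariant]

Only option (C), xy, is unchanged by the transformation.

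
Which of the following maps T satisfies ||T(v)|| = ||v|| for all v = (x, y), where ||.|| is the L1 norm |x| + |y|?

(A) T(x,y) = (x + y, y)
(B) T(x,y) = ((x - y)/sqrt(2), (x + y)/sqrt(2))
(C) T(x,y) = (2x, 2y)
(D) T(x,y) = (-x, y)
D

A transformation preserves a norm if ||T(v)|| = ||v|| for every v; a single vector where the norm changes rules an option out.

(A) T(x,y) = (x + y, y): v = (0, 1) has norm |0| + |1| = 1, but T(v) = (1, 1) has norm 2 -- not preserved.
(B) T(x,y) = ((x - y)/sqrt(2), (x + y)/sqrt(2)): v = (1, 0) has norm |1| + |0| = 1, but T(v) = (sqrt(2)/2, sqrt(2)/2) has norm sqrt(2) -- not preserved.
(C) T(x,y) = (2x, 2y): v = (1, 0) has norm |1| + |0| = 1, but T(v) = (2, 0) has norm 2 -- not preserved.
(D) T(x,y) = (-x, y): preserves the norm -- it only permutes the coordinates and/or flips signs, which leaves |x| + |y| unchanged.

Therefore the answer is (D).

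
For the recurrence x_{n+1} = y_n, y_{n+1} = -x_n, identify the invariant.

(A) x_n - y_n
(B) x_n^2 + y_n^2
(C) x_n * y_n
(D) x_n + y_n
B

For the recurrence x_{n+1} = y_n, y_{n+1} = -x_n:

x_{n+1}^2 + y_{n+1}^2 = y_n^2 + (-x_n)^2 = x_n^2 + y_n^2
The sum of squares is conserved (like energy in a harmonic oscillator).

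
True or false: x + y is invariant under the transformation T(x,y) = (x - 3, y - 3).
False

Substitute T(x,y) = (x - 3, y - 3) into the expression and compare with the original.

Original: x + y
After applying T: (x - 3) + (y - 3) = x + y - 6

This differs from the original x + y (difference: -6), so the expression is NOT invariant.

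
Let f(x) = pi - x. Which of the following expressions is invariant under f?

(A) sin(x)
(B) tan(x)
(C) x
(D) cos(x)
A

For f(x) = pi - x:
sin(pi - x) = sin(x), so sine is invariant under this transformation.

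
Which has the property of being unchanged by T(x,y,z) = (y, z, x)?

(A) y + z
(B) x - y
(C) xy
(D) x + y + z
D

Apply T(x,y,z) = (y, z, x) to each option, i.e. replace (x, y, z) by the transformed coordinates.
Substitute the transformed coordinates into each option and compare with the original:
(A) y + z  ->  (z) + (x) = x + z   [differs from y + z: not invariant]
(B) x - y  ->  (y) - (z) = y - z   [differs from x - y: not invariant]
(C) xy  ->  (y)(z) = yz   [differs from xy: not invariant]
(D) x + y + z  ->  (y) + (z) + (x) = x + y + z   [equals x + y + z: invariant]

Only option (D), x + y + z, is unchanged by the transformation.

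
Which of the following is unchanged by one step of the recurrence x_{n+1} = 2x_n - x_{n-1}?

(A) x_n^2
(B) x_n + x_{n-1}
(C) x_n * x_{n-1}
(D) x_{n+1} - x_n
D

For the recurrence x_{n+1} = 2x_n - x_{n-1}:

If x_{n+1} = 2x_n - x_{n-1}, then:
x_{n+1} - x_n = x_n - x_{n-1}
The first difference is constant throughout the sequence.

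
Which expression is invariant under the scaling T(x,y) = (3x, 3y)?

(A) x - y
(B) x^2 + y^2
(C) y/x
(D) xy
C

Under the uniform scaling T(x,y) = (3x, 3y):
Substitute the transformed coordinates into each option and compare with the original:
(A) x - y  ->  (3x) - (3y) = 3x - 3y   [differs from x - y: not invariant]
(B) x^2 + y^2  ->  (3x)^2 + (3y)^2 = 9x^2 + 9y^2   [differs from x^2 + y^2: not invariant]
(C) y/x  ->  (3y)/(3x) = y/x   [equals y/x: invariant]
(D) xy  ->  (3x)(3y) = 9xy   [differs from xy: not invariant]

Only option (C), y/x, is unchanged by the transformation.
The common factor 3 cancels in a ratio of coordinates, while sums, products and sums of squares pick up factors of 3 or 9.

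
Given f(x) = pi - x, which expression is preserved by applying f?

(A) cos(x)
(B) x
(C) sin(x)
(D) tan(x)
C

For f(x) = pi - x:
sin(pi - x) = sin(x), so sine is invariant under this transformation.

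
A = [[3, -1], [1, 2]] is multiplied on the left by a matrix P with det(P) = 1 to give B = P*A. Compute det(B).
7

By the multiplicative property of determinants, det(B) = det(P*A) = det(P) * det(A) = det(A),
so the determinant is invariant under multiplication by any determinant-1 matrix; we just need det(A).

det(A) = (3)(2) - (-1)(1) = 6 - (-1) = 7

Therefore det(B) = 1 * 7 = 7.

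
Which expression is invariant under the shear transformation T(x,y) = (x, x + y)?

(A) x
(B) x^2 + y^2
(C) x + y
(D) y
A

Under the shear T(x,y) = (x, x + y):
Substitute the transformed coordinates into each option and compare with the original:
(A) x  ->  (x) = x   [equals x: invariant]
(B) x^2 + y^2  ->  (x)^2 + (x + y)^2 = 2x^2 + 2xy + y^2   [differs from x^2 + y^2: not invariant]
(C) x + y  ->  (x) + (x + y) = 2x + y   [differs from x + y: not invariant]
(D) y  ->  (x + y) = x + y   [differs from y: not invariant]

Only option (A), x, is unchanged by the transformation.
A vertical shear moves points parallel to the y-axis, so the x-coordinate (and any function of x alone) is unchanged.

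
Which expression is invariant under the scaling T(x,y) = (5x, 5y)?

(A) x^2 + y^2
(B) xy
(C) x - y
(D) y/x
D

Under the uniform scaling T(x,y) = (5x, 5y):
Substitute the transformed coordinates into each option and compare with the original:
(A) x^2 + y^2  ->  (5x)^2 + (5y)^2 = 25x^2 + 25y^2   [differs from x^2 + y^2: not invariant]
(B) xy  ->  (5x)(5y) = 25xy   [differs from xy: not invariant]
(C) x - y  ->  (5x) - (5y) = 5x - 5y   [differs from x - y: not invariant]
(D) y/x  ->  (5y)/(5x) = y/x   [equals y/x: invariant]

Only option (D), y/x, is unchanged by the transformation.
The common factor 5 cancels in a ratio of coordinates, while sums, products and sums of squares pick up factors of 5 or 25.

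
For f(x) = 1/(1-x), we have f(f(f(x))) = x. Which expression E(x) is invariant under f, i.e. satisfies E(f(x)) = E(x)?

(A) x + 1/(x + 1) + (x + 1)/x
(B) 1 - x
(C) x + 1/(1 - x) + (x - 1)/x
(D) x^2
C

Replace x by f(x) = 1/(1 - x) in each option and simplify. As a quick numerical cross-check, also compare E(4) with E(f(4)) = E(-1/3).

(A) x + 1/(x + 1) + (x + 1)/x  ->  (1/(1 - x)) + 1/((1/(1 - x)) + 1) + ((1/(1 - x)) + 1)/(1/(1 - x)) = (-x^3 + 6x^2 - 11x + 7)/(x^2 - 3x + 2); check: E(4) = 109/20 but E(-1/3) = -5/6.   [not invariant]
(B) 1 - x  ->  1 - (1/(1 - x)) = x/(x - 1); check: E(4) = -3 but E(-1/3) = 4/3.   [not invariant]
(C) x + 1/(1 - x) + (x - 1)/x  ->  (1/(1 - x)) + 1/(1 - (1/(1 - x))) + ((1/(1 - x)) - 1)/(1/(1 - x)), which simplifies back to x + 1/(1 - x) + (x - 1)/x; check: E(4) = 53/12, E(-1/3) = 53/12.   [invariant]
(D) x^2  ->  (1/(1 - x))^2 = (x - 1)^(-2); check: E(4) = 16 but E(-1/3) = 1/9.   [not invariant]

Only (C) is unchanged. Indeed f(f(x)) = 1/(1 - 1/(1-x)) = (1-x)/(-x) = (x-1)/x, so E(x) = x + f(x) + f(f(x)) is the sum over the whole 3-cycle; applying f just permutes the three terms cyclically (x -> f(x) -> f(f(x)) -> x), leaving the sum unchanged.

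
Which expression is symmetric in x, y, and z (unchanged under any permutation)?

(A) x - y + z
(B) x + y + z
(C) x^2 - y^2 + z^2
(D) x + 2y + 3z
B

A symmetric expression is unchanged when the variables are permuted; here the transformation to test is the swap (x, y) -> (y, x).
A symmetric expression must survive every permutation; the single swap x <-> y already eliminates the distractors, and the keyed expression is also unchanged by x <-> z and y <-> z (each variable enters it in exactly the same way).
Substitute the transformed coordinates into each option and compare with the original:
(A) x - y + z  ->  (y) - (x) + z = -x + y + z   [differs from x - y + z: not invariant]
(B) x + y + z  ->  (y) + (x) + z = x + y + z   [equals x + y + z: invariant]
(C) x^2 - y^2 + z^2  ->  (y)^2 - (x)^2 + z^2 = -x^2 + y^2 + z^2   [differs from x^2 - y^2 + z^2: not invariant]
(D) x + 2y + 3z  ->  (y) + 2(x) + 3z = 2x + y + 3z   [differs from x + 2y + 3z: not invariant]

Only option (B), x + y + z, is unchanged by the transformation.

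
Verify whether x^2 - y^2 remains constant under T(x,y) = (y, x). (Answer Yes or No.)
No

Substitute T(x,y) = (y, x) into the expression and compare with the original.

Original: x^2 - y^2
After applying T: (y)^2 - (x)^2 = -x^2 + y^2

This differs from the original x^2 - y^2 (difference: -2x^2 + 2y^2), so the expression is NOT invariant.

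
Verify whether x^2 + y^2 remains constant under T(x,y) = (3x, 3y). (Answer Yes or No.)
No

Substitute T(x,y) = (3x, 3y) into the expression and compare with the original.

Original: x^2 + y^2
After applying T: (3x)^2 + (3y)^2 = 9x^2 + 9y^2

This differs from the original x^2 + y^2 (difference: 8x^2 + 8y^2), so the expression is NOT invariant.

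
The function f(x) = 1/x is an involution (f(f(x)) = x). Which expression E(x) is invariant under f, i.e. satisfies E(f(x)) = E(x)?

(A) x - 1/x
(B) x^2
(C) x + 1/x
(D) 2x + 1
C

Replace x by f(x) = 1/x in each option and simplify. As a quick numerical cross-check, also compare E(5) with E(f(5)) = E(1/5).

(A) x - 1/x  ->  (1/x) - 1/(1/x) = -x + 1/x; check: E(5) = 24/5 but E(1/5) = -24/5.   [not invariant]
(B) x^2  ->  (1/x)^2 = x^(-2); check: E(5) = 25 but E(1/5) = 1/25.   [not invariant]
(C) x + 1/x  ->  (1/x) + 1/(1/x), which simplifies back to x + 1/x; check: E(5) = 26/5, E(1/5) = 26/5.   [invariant]
(D) 2x + 1  ->  2(1/x) + 1 = (x + 2)/x; check: E(5) = 11 but E(1/5) = 7/5.   [not invariant]

Only (C) is unchanged. E is symmetric under swapping x with f(x) = 1/x, which is exactly what an involution does.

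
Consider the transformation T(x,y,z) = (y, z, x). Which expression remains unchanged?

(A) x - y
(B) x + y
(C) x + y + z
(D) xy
C

Apply T(x,y,z) = (y, z, x) to each option, i.e. replace (x, y, z) by the transformed coordinates.
Substitute the transformed coordinates into each option and compare with the original:
(A) x - y  ->  (y) - (z) = y - z   [differs from x - y: not invariant]
(B) x + y  ->  (y) + (z) = y + z   [differs from x + y: not invariant]
(C) x + y + z  ->  (y) + (z) + (x) = x + y + z   [equals x + y + z: invariant]
(D) xy  ->  (y)(z) = yz   [differs from xy: not invariant]

Only option (C), x + y + z, is unchanged by the transformation.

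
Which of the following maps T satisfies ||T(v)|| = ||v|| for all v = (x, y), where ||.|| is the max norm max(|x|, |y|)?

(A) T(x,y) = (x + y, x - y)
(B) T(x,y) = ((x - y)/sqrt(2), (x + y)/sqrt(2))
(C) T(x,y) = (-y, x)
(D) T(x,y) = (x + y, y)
C

A transformation preserves a norm if ||T(v)|| = ||v|| for every v; a single vector where the norm changes rules an option out.

(A) T(x,y) = (x + y, x - y): v = (1, 1) has norm max(|1|, |1|) = 1, but T(v) = (2, 0) has norm 2 -- not preserved.
(B) T(x,y) = ((x - y)/sqrt(2), (x + y)/sqrt(2)): v = (1, 0) has norm max(|1|, |0|) = 1, but T(v) = (sqrt(2)/2, sqrt(2)/2) has norm sqrt(2)/2 -- not preserved.
(C) T(x,y) = (-y, x): preserves the norm -- it only permutes the coordinates and/or flips signs, which leaves max(|x|, |y|) unchanged.
(D) T(x,y) = (x + y, y): v = (1, 1) has norm max(|1|, |1|) = 1, but T(v) = (2, 1) has norm 2 -- not preserved.

Therefore the answer is (C).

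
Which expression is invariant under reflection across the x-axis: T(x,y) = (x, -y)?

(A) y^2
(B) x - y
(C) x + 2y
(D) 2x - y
A

The map is reflection across the x-axis: T(x,y) = (x, -y).
Substitute the transformed coordinates into each option and compare with the original:
(A) y^2  ->  (-y)^2 = y^2   [equals y^2: invariant]
(B) x - y  ->  (x) - (-y) = x + y   [differs from x - y: not invariant]
(C) x + 2y  ->  (x) + 2(-y) = x - 2y   [differs from x + 2y: not invariant]
(D) 2x - y  ->  2(x) - (-y) = 2x + y   [differs from 2x - y: not invariant]

Only option (A), y^2, is unchanged by the transformation.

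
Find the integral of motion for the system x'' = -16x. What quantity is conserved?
E = (x')^2 + 16x^2

Multiply the equation by x':
x' * x'' = -16x * x'
The left side is d/dt[(x')^2/2] and the right side is d/dt[-16x^2/2], so
d/dt[(x')^2/2 + 16x^2/2] = 0, i.e. (x')^2/2 + 16x^2/2 = constant.
Multiplying by 2, the integral of motion is E = (x')^2 + 16x^2.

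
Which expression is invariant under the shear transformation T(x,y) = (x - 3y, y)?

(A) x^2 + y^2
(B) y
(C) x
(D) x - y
B

Under the shear T(x,y) = (x - 3y, y):
Substitute the transformed coordinates into each option and compare with the original:
(A) x^2 + y^2  ->  (x - 3y)^2 + (y)^2 = x^2 - 6xy + 10y^2   [differs from x^2 + y^2: not invariant]
(B) y  ->  (y) = y   [equals y: invariant]
(C) x  ->  (x - 3y) = x - 3y   [differs from x: not invariant]
(D) x - y  ->  (x - 3y) - (y) = x - 4y   [differs from x - y: not invariant]

Only option (B), y, is unchanged by the transformation.
A horizontal shear moves points parallel to the x-axis, so the y-coordinate (and any function of y alone) is unchanged.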